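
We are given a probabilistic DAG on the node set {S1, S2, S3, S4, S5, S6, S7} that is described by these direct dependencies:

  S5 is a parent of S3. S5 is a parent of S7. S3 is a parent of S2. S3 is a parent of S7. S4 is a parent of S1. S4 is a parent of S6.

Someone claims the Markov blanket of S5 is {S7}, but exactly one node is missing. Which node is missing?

The Markov blanket of a node is its parents, its children, and the other parents of its children.
S5's parents: none.
S5's children: S3, S7.
For each child, the remaining parents (spouses of S5):
  S3: —
  S7: S3
MB(S5) = {S3, S7}.
Comparing with the claimed set, S3 is missing.

S3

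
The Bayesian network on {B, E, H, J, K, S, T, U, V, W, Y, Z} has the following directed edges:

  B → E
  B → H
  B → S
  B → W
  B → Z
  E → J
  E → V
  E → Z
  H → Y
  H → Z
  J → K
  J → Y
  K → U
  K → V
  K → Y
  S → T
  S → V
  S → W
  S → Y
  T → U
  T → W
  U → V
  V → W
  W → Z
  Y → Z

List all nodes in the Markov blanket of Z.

A node's Markov blanket = Pa ∪ Ch ∪ (parents of Ch other than the node itself).
Ch(Z) = {}.
Z has parents B, E, H, W, Y.
Z has no children, so there are no co-parents.
Union: {B, E, H, W, Y} ∪ {} ∪ {} = {B, E, H, W, Y}.

{B, E, H, W, Y}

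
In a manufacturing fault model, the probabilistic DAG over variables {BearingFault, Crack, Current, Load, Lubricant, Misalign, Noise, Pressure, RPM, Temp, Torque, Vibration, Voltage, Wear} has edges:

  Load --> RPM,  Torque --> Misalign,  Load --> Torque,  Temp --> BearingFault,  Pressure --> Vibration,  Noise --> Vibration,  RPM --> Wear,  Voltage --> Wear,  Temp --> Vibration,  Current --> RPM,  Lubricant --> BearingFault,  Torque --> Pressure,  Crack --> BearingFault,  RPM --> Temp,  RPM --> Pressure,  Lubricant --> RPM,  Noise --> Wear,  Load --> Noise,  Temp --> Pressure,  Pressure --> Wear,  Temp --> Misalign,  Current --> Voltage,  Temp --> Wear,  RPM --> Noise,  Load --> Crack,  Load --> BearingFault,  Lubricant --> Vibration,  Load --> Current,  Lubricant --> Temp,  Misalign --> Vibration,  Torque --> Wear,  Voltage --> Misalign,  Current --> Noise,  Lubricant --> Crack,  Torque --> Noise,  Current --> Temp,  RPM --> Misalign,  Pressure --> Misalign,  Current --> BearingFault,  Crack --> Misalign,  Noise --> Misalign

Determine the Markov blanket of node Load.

{BearingFault, Crack, Current, Lubricant, Noise, RPM, Temp, Torque}

By definition, MB(Load) is built from Load's parents, Load's children, and the co-parents of Load.
Load has children BearingFault, Crack, Current, Noise, RPM, Torque.
Load has no parents.
Other parents of Load's children:
  Torque: —
  Current: —
  RPM: Current, Lubricant
  Crack: Lubricant
  Noise: Current, RPM, Torque
  BearingFault: Crack, Current, Lubricant, Temp
So the Markov blanket of Load is {BearingFault, Crack, Current, Lubricant, Noise, RPM, Temp, Torque}.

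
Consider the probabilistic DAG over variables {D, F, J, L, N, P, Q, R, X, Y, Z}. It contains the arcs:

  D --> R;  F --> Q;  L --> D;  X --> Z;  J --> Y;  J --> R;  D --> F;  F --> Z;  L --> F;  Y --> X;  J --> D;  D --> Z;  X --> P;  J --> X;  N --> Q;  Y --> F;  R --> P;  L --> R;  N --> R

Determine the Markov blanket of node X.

{D, F, J, P, R, Y, Z}

The Markov blanket of a node is its parents, its children, and the other parents of its children.
Ch(X) = {P, Z}.
Parents of X: J, Y.
Parents of each child, excluding X:
  P also has parent R.
  parents(Z) \ {X} = {D, F}.
MB(X) = {D, F, J, P, R, Y, Z}.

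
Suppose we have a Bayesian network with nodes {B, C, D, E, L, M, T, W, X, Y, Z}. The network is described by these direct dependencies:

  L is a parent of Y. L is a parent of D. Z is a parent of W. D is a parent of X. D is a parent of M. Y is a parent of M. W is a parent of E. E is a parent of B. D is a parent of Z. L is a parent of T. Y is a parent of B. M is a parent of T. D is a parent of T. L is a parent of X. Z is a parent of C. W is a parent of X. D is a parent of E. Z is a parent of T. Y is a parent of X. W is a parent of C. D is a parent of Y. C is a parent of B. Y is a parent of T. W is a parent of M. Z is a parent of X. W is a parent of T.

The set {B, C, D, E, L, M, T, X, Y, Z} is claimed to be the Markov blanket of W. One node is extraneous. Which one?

B

A node's Markov blanket = Pa ∪ Ch ∪ (parents of Ch other than the node itself).
Children of W: C, E, M, T, X.
Pa(W) = {Z}.
Other parents of W's children:
  M also has parents D, Y.
  T's other parents are D, L, M, Y, Z.
  X's other parents are D, L, Y, Z.
  C's other parent is Z.
  parents(E) \ {W} = {D}.
MB(W) = {C, D, E, L, M, T, X, Y, Z}.
B is neither a parent, child, nor co-parent of W, so it does not belong.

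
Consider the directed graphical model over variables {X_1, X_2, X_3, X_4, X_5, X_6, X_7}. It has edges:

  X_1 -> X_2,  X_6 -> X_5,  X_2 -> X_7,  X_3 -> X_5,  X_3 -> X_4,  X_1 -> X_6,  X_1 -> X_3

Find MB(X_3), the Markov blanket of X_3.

Recall MB(v) = parents ∪ children ∪ spouses, where spouses are the other parents of v's children.
Parents of X_3: X_1.
X_3's children: X_4, X_5.
Co-parents of X_3 (other parents of its children):
  X_4 has no other parent.
  X_5's other parent is X_6.
Union: {X_1} ∪ {X_4, X_5} ∪ {X_6} = {X_1, X_4, X_5, X_6}.

{X_1, X_4, X_5, X_6}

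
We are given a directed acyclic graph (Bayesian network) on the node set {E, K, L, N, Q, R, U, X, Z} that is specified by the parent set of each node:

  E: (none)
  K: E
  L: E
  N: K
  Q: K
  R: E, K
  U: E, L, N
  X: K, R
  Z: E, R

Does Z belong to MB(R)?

Yes

Z is a child of R.
So Z ∈ MB(R).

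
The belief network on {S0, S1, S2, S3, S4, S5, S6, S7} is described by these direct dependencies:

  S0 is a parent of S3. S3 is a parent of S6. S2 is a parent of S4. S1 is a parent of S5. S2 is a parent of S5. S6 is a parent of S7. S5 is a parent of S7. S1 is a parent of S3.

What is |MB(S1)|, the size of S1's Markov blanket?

By definition, MB(S1) is built from S1's parents, S1's children, and the co-parents of S1.
Pa(S1) = {}.
Children of S1: S3, S5.
For each child, the remaining parents (spouses of S1):
  S3: S0
  S5: S2
MB(S1) = {S0, S2, S3, S5}, which has 4 nodes.

4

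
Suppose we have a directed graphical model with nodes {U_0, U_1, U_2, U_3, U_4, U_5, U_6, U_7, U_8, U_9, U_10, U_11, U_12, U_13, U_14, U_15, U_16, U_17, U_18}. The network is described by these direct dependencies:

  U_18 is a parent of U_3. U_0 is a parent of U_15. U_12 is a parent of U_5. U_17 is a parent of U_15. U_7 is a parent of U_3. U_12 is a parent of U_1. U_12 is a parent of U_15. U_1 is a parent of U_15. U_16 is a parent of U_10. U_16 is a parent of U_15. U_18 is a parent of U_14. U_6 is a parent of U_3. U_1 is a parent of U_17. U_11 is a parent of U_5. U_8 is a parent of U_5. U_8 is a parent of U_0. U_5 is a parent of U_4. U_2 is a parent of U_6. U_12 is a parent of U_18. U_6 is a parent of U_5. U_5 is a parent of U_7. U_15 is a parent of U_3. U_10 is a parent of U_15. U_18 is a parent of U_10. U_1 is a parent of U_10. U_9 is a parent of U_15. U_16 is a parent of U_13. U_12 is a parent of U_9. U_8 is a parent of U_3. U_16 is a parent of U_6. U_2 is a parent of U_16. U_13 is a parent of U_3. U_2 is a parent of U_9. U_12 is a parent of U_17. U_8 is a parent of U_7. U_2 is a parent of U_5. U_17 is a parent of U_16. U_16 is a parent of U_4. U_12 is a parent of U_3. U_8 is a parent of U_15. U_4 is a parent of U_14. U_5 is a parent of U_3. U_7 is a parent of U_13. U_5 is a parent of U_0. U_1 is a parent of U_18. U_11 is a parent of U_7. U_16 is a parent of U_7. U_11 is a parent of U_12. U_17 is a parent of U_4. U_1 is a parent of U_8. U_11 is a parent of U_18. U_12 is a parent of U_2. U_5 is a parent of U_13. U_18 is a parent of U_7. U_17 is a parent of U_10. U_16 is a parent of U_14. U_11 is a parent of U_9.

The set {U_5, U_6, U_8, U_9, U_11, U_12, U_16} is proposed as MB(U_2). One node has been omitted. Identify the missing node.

U_17

Ch(U_2) = {U_5, U_6, U_9, U_16}.
Parents of U_2: U_12.
Parents of each child, excluding U_2:
  U_16's other parent is U_17.
  U_6's other parent is U_16.
  U_5's other parents are U_6, U_8, U_11, U_12.
  U_9's other parents are U_11, U_12.
MB(U_2) = {U_5, U_6, U_8, U_9, U_11, U_12, U_16, U_17}.
Comparing with the claimed set, U_17 is missing.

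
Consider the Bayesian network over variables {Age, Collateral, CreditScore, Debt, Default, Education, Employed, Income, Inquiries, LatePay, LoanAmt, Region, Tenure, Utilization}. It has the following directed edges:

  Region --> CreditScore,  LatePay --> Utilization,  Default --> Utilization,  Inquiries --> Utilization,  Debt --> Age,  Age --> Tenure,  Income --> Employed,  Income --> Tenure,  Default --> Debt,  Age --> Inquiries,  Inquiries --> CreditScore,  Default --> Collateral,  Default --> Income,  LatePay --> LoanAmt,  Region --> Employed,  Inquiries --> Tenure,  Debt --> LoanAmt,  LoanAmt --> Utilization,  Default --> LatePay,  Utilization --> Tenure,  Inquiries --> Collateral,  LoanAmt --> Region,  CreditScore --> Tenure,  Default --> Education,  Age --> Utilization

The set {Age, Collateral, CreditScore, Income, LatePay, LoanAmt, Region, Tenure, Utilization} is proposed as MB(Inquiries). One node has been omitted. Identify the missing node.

By definition, MB(Inquiries) is built from Inquiries's parents, Inquiries's children, and the co-parents of Inquiries.
Inquiries's parents: Age.
Inquiries's children: Collateral, CreditScore, Tenure, Utilization.
For each child, the remaining parents (spouses of Inquiries):
  parents(Collateral) \ {Inquiries} = {Default}.
  Utilization also has parents Age, Default, LatePay, LoanAmt.
  CreditScore's other parent is Region.
  Tenure also has parents Age, CreditScore, Income, Utilization.
MB(Inquiries) = {Age, Collateral, CreditScore, Default, Income, LatePay, LoanAmt, Region, Tenure, Utilization}.
Comparing with the claimed set, Default is missing.

Default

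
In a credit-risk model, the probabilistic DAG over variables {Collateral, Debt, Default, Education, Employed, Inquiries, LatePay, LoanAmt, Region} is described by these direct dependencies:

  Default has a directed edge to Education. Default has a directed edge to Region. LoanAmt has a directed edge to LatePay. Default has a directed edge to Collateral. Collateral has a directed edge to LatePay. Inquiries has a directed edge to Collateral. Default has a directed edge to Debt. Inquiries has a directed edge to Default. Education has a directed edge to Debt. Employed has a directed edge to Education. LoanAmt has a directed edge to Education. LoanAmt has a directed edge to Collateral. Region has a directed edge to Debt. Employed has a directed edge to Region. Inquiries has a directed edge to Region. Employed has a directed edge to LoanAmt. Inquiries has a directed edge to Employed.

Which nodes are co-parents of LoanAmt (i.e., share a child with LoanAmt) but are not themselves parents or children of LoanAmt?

Children of LoanAmt: Collateral, Education, LatePay.
  Education also has parents Default, Employed.
  Collateral's other parents are Default, Inquiries.
  parents(LatePay) \ {LoanAmt} = {Collateral}.
Excluding nodes already adjacent to LoanAmt (Collateral, Education, Employed, LatePay), the co-parent-only contribution is {Default, Inquiries}.

{Default, Inquiries}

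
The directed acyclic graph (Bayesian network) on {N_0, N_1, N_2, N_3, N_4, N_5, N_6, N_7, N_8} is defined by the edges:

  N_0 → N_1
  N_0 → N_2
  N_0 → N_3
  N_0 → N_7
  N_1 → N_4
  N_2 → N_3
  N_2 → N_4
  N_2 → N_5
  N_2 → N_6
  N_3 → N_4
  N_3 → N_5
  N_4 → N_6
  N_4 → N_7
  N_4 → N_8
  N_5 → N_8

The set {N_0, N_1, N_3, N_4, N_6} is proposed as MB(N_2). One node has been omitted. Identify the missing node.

The Markov blanket of a node is its parents, its children, and the other parents of its children.
Parents of N_2: N_0.
N_2 has children N_3, N_4, N_5, N_6.
Parents of each child, excluding N_2:
  N_3: N_0
  N_4: N_1, N_3
  N_5: N_3
  N_6: N_4
MB(N_2) = {N_0, N_1, N_3, N_4, N_5, N_6}.
Comparing with the claimed set, N_5 is missing.

N_5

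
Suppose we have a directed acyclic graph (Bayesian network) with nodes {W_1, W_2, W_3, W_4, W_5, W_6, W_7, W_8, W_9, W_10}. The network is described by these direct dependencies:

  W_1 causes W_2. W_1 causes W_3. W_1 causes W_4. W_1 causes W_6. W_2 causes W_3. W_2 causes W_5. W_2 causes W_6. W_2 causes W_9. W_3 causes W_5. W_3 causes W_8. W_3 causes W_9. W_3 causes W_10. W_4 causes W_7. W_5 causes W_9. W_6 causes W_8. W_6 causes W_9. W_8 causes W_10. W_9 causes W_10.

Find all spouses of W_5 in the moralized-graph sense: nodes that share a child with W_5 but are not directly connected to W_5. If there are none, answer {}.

Children of W_5: W_9.
  W_9 also has parents W_2, W_3, W_6.
Excluding nodes already adjacent to W_5 (W_2, W_3, W_9), the co-parent-only contribution is {W_6}.

{W_6}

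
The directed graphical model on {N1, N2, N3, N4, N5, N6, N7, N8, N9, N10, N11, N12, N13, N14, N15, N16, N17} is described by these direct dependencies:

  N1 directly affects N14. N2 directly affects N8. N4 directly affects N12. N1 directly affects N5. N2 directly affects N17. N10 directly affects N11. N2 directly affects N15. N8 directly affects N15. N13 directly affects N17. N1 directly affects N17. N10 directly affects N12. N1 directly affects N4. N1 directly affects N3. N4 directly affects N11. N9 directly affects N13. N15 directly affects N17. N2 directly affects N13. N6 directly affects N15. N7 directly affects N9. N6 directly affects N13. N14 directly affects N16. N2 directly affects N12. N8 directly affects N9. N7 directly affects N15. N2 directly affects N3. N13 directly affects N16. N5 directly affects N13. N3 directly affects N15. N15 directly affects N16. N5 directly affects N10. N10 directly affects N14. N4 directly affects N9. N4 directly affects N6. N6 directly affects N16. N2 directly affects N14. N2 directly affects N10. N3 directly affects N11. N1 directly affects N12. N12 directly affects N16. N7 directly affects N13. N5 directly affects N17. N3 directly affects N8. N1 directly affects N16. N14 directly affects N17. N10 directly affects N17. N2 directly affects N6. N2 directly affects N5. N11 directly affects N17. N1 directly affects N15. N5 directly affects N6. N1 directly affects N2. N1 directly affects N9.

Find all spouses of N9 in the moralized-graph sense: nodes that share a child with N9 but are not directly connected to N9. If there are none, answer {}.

Children of N9: N13.
  N13's other parents are N2, N5, N6, N7.
Excluding nodes already adjacent to N9 (N1, N4, N7, N8, N13), the co-parent-only contribution is {N2, N5, N6}.

{N2, N5, N6}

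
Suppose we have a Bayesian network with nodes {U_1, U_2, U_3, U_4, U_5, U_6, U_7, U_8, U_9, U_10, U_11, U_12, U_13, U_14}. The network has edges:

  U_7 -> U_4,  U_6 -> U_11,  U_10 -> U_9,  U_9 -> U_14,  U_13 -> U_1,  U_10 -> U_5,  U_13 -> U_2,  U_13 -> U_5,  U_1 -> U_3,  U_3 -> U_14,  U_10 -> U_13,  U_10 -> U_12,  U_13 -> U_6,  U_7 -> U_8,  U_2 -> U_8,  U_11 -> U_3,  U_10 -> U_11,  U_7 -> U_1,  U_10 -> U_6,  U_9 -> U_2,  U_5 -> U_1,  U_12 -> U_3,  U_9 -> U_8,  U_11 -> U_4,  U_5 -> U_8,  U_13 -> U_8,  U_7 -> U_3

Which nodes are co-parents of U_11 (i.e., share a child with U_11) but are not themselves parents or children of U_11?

Children of U_11: U_3, U_4.
  U_3's other parents are U_1, U_7, U_12.
  U_4's other parent is U_7.
Excluding nodes already adjacent to U_11 (U_3, U_4, U_6, U_10), the co-parent-only contribution is {U_1, U_7, U_12}.

{U_1, U_7, U_12}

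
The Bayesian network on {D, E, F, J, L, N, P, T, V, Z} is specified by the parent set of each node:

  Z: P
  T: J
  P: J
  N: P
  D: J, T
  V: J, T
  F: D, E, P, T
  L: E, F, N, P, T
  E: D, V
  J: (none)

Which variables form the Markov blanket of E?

A node's Markov blanket = Pa ∪ Ch ∪ (parents of Ch other than the node itself).
E has children F, L.
Pa(E) = {D, V}.
Co-parents of E (other parents of its children):
  F's other parents are D, P, T.
  L also has parents F, N, P, T.
So the Markov blanket of E is {D, F, L, N, P, T, V}.

{D, F, L, N, P, T, V}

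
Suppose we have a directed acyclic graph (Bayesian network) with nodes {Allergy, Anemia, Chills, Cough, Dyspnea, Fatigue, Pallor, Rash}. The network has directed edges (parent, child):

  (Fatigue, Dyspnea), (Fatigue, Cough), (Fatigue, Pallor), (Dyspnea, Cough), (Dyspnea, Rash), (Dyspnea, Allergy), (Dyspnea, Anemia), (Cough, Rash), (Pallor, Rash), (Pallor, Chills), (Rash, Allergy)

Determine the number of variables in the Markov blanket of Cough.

By definition, MB(Cough) is built from Cough's parents, Cough's children, and the co-parents of Cough.
Cough has parents Dyspnea, Fatigue.
Children of Cough: Rash.
Co-parents of Cough (other parents of its children):
  Rash also has parents Dyspnea, Pallor.
MB(Cough) = {Dyspnea, Fatigue, Pallor, Rash}, which has 4 nodes.

4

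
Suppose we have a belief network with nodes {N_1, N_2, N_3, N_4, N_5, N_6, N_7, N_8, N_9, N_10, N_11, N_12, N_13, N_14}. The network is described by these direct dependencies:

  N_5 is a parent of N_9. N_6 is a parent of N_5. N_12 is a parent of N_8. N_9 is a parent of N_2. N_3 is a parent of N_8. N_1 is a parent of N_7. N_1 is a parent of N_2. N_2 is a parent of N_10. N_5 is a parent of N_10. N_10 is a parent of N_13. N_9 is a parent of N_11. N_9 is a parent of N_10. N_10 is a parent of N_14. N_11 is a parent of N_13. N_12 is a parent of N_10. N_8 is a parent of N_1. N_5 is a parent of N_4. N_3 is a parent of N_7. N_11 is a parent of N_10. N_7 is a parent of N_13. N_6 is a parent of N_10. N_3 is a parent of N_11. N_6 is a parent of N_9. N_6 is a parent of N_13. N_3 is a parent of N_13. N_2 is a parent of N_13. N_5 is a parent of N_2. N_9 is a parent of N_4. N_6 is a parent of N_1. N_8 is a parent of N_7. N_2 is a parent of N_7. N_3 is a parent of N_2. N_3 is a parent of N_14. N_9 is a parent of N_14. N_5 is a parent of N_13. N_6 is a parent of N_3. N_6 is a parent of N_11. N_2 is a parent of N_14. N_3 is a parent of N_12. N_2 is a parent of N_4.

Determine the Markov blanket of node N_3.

Recall MB(v) = parents ∪ children ∪ spouses, where spouses are the other parents of v's children.
N_3's parents: N_6.
N_3 has children N_2, N_7, N_8, N_11, N_12, N_13, N_14.
For each child, the remaining parents (spouses of N_3):
  N_12: —
  N_8: N_12
  N_2: N_1, N_5, N_9
  N_7: N_1, N_2, N_8
  N_11: N_6, N_9
  N_14: N_2, N_9, N_10
  N_13: N_2, N_5, N_6, N_7, N_10, N_11
Taking the union gives {N_1, N_2, N_5, N_6, N_7, N_8, N_9, N_10, N_11, N_12, N_13, N_14}.

{N_1, N_2, N_5, N_6, N_7, N_8, N_9, N_10, N_11, N_12, N_13, N_14}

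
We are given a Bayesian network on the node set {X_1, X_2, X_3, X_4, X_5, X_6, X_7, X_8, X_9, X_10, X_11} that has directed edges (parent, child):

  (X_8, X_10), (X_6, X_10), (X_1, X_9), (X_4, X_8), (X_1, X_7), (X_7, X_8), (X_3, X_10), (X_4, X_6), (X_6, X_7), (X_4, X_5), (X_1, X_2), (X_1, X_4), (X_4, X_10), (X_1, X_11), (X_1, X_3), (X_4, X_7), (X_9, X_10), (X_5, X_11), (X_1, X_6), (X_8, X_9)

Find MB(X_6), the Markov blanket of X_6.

{X_1, X_3, X_4, X_7, X_8, X_9, X_10}

X_6's parents: X_1, X_4.
Children of X_6: X_7, X_10.
For each child, the remaining parents (spouses of X_6):
  X_7 also has parents X_1, X_4.
  X_10 also has parents X_3, X_4, X_8, X_9.
Union: {X_1, X_4} ∪ {X_7, X_10} ∪ {X_1, X_3, X_4, X_8, X_9} = {X_1, X_3, X_4, X_7, X_8, X_9, X_10}.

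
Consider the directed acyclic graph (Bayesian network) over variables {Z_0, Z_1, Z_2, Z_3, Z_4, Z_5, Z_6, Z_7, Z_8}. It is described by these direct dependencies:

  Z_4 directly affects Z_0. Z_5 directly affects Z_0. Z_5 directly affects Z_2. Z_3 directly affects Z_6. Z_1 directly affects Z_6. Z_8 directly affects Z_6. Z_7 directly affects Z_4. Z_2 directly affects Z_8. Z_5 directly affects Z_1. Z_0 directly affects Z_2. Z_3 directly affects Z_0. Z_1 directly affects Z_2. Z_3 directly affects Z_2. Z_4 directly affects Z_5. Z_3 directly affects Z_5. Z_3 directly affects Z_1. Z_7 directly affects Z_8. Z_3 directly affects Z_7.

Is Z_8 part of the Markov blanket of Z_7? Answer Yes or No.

Yes

Z_8 is a child of Z_7.
So Z_8 ∈ MB(Z_7).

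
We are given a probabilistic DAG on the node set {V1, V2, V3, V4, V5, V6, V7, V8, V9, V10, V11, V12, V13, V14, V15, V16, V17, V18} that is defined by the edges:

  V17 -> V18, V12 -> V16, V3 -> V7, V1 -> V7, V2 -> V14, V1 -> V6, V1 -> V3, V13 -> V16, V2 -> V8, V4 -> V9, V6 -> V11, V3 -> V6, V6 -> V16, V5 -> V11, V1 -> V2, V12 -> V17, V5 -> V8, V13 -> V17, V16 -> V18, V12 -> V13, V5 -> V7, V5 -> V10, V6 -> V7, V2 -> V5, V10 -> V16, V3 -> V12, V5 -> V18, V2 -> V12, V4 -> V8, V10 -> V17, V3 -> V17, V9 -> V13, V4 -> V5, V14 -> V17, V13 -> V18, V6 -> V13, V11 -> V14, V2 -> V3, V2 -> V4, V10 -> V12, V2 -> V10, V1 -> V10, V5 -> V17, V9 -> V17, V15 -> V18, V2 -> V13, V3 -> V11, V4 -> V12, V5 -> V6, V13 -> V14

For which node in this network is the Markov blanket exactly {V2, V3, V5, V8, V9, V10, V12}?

The target node must have every member of {V2, V3, V5, V8, V9, V10, V12} as a parent, child, or co-parent, and no others.
Parents of V4: V2; children: V5, V8, V9, V12; co-parents: V2, V3, V5, V10.
These exactly cover the given set, so the node is V4.

V4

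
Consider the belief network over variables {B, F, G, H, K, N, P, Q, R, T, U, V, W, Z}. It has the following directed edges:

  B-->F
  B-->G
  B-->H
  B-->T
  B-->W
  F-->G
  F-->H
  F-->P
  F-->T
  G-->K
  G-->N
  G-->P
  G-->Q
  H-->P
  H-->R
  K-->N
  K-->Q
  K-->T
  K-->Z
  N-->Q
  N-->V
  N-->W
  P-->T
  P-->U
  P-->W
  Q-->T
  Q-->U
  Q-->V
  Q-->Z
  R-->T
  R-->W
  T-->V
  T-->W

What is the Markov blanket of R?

R's parents: H.
R's children: T, W.
Parents of each child, excluding R:
  T also has parents B, F, K, P, Q.
  W's other parents are B, N, P, T.
Union: {H} ∪ {T, W} ∪ {B, F, K, N, P, Q, T} = {B, F, H, K, N, P, Q, T, W}.

{B, F, H, K, N, P, Q, T, W}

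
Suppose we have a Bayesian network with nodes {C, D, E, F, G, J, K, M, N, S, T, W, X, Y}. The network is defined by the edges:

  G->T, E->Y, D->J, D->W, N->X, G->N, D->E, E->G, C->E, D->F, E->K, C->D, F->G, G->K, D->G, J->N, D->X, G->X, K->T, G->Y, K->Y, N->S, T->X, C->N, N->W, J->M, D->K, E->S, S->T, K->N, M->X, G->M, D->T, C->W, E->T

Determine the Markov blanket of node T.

{D, E, G, K, M, N, S, X}

The Markov blanket of a node is its parents, its children, and the other parents of its children.
T has parents D, E, G, K, S.
Children of T: X.
For each child, the remaining parents (spouses of T):
  X: D, G, M, N
Union: {D, E, G, K, S} ∪ {X} ∪ {D, G, M, N} = {D, E, G, K, M, N, S, X}.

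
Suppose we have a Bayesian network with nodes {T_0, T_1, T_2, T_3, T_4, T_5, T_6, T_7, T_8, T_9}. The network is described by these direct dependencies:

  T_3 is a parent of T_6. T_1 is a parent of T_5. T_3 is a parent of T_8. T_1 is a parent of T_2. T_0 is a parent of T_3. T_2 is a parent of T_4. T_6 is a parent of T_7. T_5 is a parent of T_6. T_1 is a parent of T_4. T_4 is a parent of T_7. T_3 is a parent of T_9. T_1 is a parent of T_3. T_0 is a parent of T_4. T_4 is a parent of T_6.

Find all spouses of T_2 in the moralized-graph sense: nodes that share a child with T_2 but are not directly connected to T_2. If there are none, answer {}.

{T_0}

Children of T_2: T_4.
  T_4: T_0, T_1
Excluding nodes already adjacent to T_2 (T_1, T_4), the co-parent-only contribution is {T_0}.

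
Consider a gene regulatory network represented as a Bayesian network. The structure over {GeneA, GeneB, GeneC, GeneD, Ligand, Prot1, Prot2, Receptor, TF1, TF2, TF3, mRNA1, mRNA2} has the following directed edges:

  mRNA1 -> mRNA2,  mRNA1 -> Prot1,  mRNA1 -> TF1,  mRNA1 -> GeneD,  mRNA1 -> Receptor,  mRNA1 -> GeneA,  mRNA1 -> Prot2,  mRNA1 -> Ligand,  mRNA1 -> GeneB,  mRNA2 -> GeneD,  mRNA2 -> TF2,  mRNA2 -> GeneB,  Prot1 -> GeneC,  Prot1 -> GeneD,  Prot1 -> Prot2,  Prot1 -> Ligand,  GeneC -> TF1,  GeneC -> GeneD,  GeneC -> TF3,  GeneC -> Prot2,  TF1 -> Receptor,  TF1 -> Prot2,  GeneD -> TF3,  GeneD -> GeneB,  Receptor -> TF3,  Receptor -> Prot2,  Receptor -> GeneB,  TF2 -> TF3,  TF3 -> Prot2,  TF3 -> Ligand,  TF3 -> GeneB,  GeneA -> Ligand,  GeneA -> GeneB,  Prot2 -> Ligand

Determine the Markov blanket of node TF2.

{GeneC, GeneD, Receptor, TF3, mRNA2}

Recall MB(v) = parents ∪ children ∪ spouses, where spouses are the other parents of v's children.
TF2's children: TF3.
Pa(TF2) = {mRNA2}.
Parents of each child, excluding TF2:
  parents(TF3) \ {TF2} = {GeneC, GeneD, Receptor}.
Taking the union gives {GeneC, GeneD, Receptor, TF3, mRNA2}.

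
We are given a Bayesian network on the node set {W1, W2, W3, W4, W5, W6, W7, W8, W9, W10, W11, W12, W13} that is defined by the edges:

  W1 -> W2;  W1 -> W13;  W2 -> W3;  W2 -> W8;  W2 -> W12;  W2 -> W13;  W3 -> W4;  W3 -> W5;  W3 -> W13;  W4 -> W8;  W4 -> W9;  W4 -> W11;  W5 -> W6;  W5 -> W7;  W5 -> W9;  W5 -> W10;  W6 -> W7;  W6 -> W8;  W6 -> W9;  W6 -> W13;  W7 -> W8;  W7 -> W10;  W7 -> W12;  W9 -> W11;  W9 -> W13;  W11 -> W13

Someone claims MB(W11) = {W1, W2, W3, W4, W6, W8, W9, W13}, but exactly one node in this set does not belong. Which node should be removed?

W11 has child W13.
Pa(W11) = {W4, W9}.
Co-parents of W11 (other parents of its children):
  parents(W13) \ {W11} = {W1, W2, W3, W6, W9}.
MB(W11) = {W1, W2, W3, W4, W6, W9, W13}.
W8 is neither a parent, child, nor co-parent of W11, so it does not belong.

W8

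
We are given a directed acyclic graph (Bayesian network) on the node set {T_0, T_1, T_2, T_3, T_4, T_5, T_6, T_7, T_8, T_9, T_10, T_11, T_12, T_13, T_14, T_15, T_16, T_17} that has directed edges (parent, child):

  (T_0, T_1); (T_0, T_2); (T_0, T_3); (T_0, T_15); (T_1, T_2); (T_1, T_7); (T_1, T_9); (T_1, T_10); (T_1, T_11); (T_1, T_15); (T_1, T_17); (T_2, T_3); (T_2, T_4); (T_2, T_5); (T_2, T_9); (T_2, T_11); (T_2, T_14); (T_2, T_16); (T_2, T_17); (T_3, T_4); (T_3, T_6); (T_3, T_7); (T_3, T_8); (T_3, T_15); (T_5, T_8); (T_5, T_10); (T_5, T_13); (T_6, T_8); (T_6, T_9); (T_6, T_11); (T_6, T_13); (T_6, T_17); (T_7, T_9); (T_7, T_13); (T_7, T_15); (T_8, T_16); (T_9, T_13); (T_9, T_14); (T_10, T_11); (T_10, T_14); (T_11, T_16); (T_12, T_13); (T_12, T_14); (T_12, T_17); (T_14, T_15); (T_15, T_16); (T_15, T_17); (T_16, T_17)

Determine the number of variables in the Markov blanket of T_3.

Pa(T_3) = {T_0, T_2}.
Children of T_3: T_4, T_6, T_7, T_8, T_15.
Parents of each child, excluding T_3:
  parents(T_4) \ {T_3} = {T_2}.
  T_6: no additional parents.
  T_7's other parent is T_1.
  T_8 also has parents T_5, T_6.
  parents(T_15) \ {T_3} = {T_0, T_1, T_7, T_14}.
MB(T_3) = {T_0, T_1, T_2, T_4, T_5, T_6, T_7, T_8, T_14, T_15}, which has 10 nodes.

10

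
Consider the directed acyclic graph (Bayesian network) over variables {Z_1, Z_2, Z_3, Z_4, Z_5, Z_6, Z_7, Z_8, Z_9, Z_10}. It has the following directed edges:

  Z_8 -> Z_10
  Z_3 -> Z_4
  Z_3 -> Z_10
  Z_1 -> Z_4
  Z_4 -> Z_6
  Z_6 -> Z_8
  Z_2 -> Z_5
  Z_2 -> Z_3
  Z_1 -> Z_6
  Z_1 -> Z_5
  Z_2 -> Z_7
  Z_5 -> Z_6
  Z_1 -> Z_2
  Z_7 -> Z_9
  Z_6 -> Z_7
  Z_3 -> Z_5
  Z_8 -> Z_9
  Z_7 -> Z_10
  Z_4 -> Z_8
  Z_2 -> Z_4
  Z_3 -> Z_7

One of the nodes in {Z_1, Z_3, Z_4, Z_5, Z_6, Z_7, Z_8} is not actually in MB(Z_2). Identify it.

Recall MB(v) = parents ∪ children ∪ spouses, where spouses are the other parents of v's children.
Z_2's children: Z_3, Z_4, Z_5, Z_7.
Z_2 has parent Z_1.
Parents of each child, excluding Z_2:
  Z_3: no additional parents.
  Z_4 also has parents Z_1, Z_3.
  Z_5 also has parents Z_1, Z_3.
  Z_7 also has parents Z_3, Z_6.
MB(Z_2) = {Z_1, Z_3, Z_4, Z_5, Z_6, Z_7}.
Z_8 is neither a parent, child, nor co-parent of Z_2, so it does not belong.

Z_8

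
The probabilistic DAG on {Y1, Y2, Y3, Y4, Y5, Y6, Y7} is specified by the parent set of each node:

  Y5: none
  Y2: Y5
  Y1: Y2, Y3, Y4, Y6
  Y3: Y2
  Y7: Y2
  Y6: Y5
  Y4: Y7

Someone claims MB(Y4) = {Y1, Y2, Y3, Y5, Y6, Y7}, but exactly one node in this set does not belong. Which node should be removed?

Pa(Y4) = {Y7}.
Ch(Y4) = {Y1}.
Other parents of Y4's children:
  Y1: Y2, Y3, Y6
MB(Y4) = {Y1, Y2, Y3, Y6, Y7}.
Y5 is neither a parent, child, nor co-parent of Y4, so it does not belong.

Y5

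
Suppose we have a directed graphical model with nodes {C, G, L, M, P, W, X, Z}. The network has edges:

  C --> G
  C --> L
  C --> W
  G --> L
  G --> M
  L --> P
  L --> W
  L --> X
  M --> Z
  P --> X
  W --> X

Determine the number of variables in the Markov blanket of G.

3

G's parents: C.
Ch(G) = {L, M}.
Other parents of G's children:
  L also has parent C.
  M: no additional parents.
MB(G) = {C, L, M}, which has 3 nodes.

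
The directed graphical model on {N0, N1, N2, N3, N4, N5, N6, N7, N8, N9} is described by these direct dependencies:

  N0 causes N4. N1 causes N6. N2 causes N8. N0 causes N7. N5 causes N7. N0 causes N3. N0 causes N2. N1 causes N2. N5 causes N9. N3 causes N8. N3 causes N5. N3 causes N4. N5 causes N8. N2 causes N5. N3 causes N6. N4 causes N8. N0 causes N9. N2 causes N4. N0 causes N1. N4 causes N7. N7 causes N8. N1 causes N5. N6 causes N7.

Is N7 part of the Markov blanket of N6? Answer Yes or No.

N7 is a child of N6.
So N7 ∈ MB(N6).

Yes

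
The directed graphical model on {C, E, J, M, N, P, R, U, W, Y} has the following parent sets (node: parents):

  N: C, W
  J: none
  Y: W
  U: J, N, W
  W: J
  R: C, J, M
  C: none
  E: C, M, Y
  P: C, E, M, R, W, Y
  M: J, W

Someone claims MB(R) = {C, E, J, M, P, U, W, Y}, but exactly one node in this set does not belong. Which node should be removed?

Parents of R: C, J, M.
R's children: P.
Co-parents of R (other parents of its children):
  P: C, E, M, W, Y
MB(R) = {C, E, J, M, P, W, Y}.
U is neither a parent, child, nor co-parent of R, so it does not belong.

U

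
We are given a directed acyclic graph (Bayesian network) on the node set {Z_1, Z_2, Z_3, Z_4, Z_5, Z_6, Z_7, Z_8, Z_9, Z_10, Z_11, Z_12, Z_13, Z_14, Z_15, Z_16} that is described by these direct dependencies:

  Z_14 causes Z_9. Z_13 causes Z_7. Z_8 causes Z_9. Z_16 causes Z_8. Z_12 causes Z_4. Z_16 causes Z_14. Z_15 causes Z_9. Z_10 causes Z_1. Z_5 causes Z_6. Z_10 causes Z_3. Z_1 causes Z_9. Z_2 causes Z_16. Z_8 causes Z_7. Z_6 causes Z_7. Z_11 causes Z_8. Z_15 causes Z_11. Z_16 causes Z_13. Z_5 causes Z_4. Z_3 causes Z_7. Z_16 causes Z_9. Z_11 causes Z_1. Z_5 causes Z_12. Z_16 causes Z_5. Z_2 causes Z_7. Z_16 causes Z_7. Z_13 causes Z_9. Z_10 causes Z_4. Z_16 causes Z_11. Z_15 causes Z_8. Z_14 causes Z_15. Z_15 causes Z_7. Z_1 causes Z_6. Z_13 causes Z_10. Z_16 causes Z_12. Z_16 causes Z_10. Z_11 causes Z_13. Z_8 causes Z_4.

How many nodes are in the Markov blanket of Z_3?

Pa(Z_3) = {Z_10}.
Ch(Z_3) = {Z_7}.
Co-parents of Z_3 (other parents of its children):
  Z_7: Z_2, Z_6, Z_8, Z_13, Z_15, Z_16
MB(Z_3) = {Z_2, Z_6, Z_7, Z_8, Z_10, Z_13, Z_15, Z_16}, which has 8 nodes.

8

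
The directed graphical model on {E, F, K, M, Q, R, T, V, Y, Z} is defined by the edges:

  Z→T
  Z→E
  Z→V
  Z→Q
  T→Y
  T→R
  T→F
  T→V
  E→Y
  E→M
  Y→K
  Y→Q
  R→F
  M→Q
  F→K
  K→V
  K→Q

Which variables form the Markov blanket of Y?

By definition, MB(Y) is built from Y's parents, Y's children, and the co-parents of Y.
Ch(Y) = {K, Q}.
Pa(Y) = {E, T}.
Parents of each child, excluding Y:
  K's other parent is F.
  Q also has parents K, M, Z.
MB(Y) = {E, F, K, M, Q, T, Z}.

{E, F, K, M, Q, T, Z}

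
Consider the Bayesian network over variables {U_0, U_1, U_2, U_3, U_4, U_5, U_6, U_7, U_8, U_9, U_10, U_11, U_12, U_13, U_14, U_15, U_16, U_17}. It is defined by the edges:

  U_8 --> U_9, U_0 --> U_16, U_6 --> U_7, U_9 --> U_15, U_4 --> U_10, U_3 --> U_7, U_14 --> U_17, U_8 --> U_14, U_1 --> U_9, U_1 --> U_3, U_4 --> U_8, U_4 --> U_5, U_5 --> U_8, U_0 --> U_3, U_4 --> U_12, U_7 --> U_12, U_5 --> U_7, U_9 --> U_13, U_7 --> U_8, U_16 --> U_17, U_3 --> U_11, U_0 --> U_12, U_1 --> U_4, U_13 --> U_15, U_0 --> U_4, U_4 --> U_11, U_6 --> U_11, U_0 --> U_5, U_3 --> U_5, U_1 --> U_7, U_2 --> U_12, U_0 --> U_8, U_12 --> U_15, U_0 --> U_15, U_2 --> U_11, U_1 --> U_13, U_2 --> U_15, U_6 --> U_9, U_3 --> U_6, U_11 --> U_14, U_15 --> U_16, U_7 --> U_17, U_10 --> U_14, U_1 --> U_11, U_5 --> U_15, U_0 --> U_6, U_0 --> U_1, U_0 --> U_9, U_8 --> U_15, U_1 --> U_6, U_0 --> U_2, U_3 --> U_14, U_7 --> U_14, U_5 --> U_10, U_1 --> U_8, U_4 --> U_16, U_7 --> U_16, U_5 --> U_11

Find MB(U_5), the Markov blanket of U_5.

{U_0, U_1, U_2, U_3, U_4, U_6, U_7, U_8, U_9, U_10, U_11, U_12, U_13, U_15}

Children of U_5: U_7, U_8, U_10, U_11, U_15.
U_5 has parents U_0, U_3, U_4.
For each child, the remaining parents (spouses of U_5):
  parents(U_7) \ {U_5} = {U_1, U_3, U_6}.
  U_8's other parents are U_0, U_1, U_4, U_7.
  U_10 also has parent U_4.
  parents(U_11) \ {U_5} = {U_1, U_2, U_3, U_4, U_6}.
  U_15's other parents are U_0, U_2, U_8, U_9, U_12, U_13.
So the Markov blanket of U_5 is {U_0, U_1, U_2, U_3, U_4, U_6, U_7, U_8, U_9, U_10, U_11, U_12, U_13, U_15}.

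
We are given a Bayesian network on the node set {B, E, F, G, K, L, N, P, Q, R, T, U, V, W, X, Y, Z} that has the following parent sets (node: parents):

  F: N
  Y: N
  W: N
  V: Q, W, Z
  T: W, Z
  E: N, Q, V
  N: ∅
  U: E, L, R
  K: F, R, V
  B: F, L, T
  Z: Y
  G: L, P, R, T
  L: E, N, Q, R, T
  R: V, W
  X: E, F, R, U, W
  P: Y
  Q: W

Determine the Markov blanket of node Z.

Z has parent Y.
Children of Z: T, V.
Co-parents of Z (other parents of its children):
  V: Q, W
  T: W
So the Markov blanket of Z is {Q, T, V, W, Y}.

{Q, T, V, W, Y}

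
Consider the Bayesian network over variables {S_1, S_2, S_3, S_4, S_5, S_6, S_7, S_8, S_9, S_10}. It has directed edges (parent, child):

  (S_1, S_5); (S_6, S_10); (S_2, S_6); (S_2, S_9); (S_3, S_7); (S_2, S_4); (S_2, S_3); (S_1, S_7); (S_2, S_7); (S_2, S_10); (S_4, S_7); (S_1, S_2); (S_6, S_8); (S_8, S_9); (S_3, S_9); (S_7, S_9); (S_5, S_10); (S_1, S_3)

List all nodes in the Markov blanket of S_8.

{S_2, S_3, S_6, S_7, S_9}

S_8's parents: S_6.
Children of S_8: S_9.
Co-parents of S_8 (other parents of its children):
  S_9: S_2, S_3, S_7
Union: {S_6} ∪ {S_9} ∪ {S_2, S_3, S_7} = {S_2, S_3, S_6, S_7, S_9}.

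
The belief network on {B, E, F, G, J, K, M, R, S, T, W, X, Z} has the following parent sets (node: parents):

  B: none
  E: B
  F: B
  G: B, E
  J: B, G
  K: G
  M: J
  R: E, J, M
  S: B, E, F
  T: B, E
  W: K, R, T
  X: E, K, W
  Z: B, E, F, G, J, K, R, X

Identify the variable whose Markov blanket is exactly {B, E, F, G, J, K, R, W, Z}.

X

The target node must have every member of {B, E, F, G, J, K, R, W, Z} as a parent, child, or co-parent, and no others.
Parents of X: E, K, W; children: Z; co-parents: B, E, F, G, J, K, R.
These exactly cover the given set, so the node is X.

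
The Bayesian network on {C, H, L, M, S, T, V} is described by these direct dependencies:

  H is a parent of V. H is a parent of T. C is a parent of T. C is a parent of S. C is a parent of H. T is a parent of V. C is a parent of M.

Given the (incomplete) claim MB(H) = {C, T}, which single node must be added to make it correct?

V

H's parents: C.
H's children: T, V.
For each child, the remaining parents (spouses of H):
  T also has parent C.
  parents(V) \ {H} = {T}.
MB(H) = {C, T, V}.
Comparing with the claimed set, V is missing.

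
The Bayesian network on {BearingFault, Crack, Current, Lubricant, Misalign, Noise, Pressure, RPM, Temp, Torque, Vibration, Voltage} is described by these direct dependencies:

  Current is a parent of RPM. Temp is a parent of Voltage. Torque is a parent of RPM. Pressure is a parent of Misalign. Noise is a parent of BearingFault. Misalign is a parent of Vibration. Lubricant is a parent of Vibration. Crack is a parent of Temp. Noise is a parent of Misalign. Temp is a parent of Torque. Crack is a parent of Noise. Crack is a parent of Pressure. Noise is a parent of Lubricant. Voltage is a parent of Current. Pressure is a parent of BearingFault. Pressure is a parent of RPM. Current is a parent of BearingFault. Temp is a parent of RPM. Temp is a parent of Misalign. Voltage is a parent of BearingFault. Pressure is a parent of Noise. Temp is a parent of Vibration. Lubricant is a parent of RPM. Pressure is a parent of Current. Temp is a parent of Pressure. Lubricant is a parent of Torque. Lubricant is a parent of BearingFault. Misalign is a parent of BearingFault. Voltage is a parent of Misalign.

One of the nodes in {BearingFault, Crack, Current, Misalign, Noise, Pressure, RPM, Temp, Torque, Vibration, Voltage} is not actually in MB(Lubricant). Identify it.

Crack

Parents of Lubricant: Noise.
Children of Lubricant: BearingFault, RPM, Torque, Vibration.
Parents of each child, excluding Lubricant:
  Torque: Temp
  BearingFault: Current, Misalign, Noise, Pressure, Voltage
  RPM: Current, Pressure, Temp, Torque
  Vibration: Misalign, Temp
MB(Lubricant) = {BearingFault, Current, Misalign, Noise, Pressure, RPM, Temp, Torque, Vibration, Voltage}.
Crack is neither a parent, child, nor co-parent of Lubricant, so it does not belong.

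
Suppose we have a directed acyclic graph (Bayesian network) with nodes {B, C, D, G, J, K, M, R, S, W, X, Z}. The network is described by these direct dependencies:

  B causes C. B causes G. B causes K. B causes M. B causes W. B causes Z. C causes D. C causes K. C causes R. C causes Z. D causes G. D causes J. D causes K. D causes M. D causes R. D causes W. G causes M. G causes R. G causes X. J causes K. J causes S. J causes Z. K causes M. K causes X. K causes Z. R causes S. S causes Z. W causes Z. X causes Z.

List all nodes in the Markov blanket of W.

{B, C, D, J, K, S, X, Z}

Pa(W) = {B, D}.
Children of W: Z.
Other parents of W's children:
  Z: B, C, J, K, S, X
Taking the union gives {B, C, D, J, K, S, X, Z}.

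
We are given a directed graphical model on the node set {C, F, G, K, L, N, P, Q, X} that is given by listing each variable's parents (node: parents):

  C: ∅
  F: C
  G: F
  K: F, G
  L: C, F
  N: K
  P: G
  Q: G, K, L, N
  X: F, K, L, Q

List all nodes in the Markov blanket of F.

{C, G, K, L, Q, X}

Ch(F) = {G, K, L, X}.
Pa(F) = {C}.
Co-parents of F (other parents of its children):
  G has no other parent.
  K's other parent is G.
  L also has parent C.
  X's other parents are K, L, Q.
Taking the union gives {C, G, K, L, Q, X}.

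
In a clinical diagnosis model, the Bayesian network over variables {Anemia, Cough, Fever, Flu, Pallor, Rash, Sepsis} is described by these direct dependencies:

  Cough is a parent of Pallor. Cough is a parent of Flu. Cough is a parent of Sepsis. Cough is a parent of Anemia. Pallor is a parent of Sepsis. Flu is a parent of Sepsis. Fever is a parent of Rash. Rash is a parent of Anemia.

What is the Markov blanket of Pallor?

{Cough, Flu, Sepsis}

Pallor has parent Cough.
Ch(Pallor) = {Sepsis}.
Co-parents of Pallor (other parents of its children):
  Sepsis: Cough, Flu
Taking the union gives {Cough, Flu, Sepsis}.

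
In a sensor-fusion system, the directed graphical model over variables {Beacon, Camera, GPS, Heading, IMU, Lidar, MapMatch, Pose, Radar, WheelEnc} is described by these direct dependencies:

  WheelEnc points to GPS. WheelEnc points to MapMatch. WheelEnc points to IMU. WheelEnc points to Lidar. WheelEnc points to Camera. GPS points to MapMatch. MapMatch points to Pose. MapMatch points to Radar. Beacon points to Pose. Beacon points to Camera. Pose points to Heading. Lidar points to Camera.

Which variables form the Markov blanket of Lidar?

Pa(Lidar) = {WheelEnc}.
Lidar's children: Camera.
Parents of each child, excluding Lidar:
  Camera: Beacon, WheelEnc
So the Markov blanket of Lidar is {Beacon, Camera, WheelEnc}.

{Beacon, Camera, WheelEnc}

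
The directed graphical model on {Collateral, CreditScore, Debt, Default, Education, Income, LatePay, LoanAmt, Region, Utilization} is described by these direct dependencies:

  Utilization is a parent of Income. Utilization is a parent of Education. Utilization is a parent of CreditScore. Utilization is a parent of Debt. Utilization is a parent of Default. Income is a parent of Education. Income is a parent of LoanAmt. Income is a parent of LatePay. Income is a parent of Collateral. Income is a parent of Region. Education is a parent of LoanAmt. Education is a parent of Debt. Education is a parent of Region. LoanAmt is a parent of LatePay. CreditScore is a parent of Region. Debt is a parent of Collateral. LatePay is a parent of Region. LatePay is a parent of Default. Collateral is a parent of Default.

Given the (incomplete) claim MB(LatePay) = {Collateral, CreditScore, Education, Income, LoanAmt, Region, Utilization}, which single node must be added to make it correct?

Default

A node's Markov blanket = Pa ∪ Ch ∪ (parents of Ch other than the node itself).
Parents of LatePay: Income, LoanAmt.
LatePay has children Default, Region.
For each child, the remaining parents (spouses of LatePay):
  Region's other parents are CreditScore, Education, Income.
  parents(Default) \ {LatePay} = {Collateral, Utilization}.
MB(LatePay) = {Collateral, CreditScore, Default, Education, Income, LoanAmt, Region, Utilization}.
Comparing with the claimed set, Default is missing.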